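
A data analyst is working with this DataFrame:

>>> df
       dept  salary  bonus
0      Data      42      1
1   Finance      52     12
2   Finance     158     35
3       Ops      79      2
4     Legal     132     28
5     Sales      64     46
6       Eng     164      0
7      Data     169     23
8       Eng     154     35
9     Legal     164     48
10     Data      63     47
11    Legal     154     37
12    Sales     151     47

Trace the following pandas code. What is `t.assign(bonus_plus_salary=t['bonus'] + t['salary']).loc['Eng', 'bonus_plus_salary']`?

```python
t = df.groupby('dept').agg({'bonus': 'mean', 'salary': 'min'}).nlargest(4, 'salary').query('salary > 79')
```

171.5

group by dept: mean(bonus), min(salary):
             bonus  salary
dept                      
Data     23.666667      42
Eng      17.500000     154
Finance  23.500000      52
Legal    37.666667     132
Ops       2.000000      79
Sales    46.500000      64
take 4 rows with largest salary:
           bonus  salary
dept                    
Eng    17.500000     154
Legal  37.666667     132
Ops     2.000000      79
Sales  46.500000      64
filter rows where salary > 79:
           bonus  salary
dept                    
Eng    17.500000     154
Legal  37.666667     132
add column bonus_plus_salary = t['bonus'] + t['salary']:
           bonus  salary  bonus_plus_salary
dept                                       
Eng    17.500000     154         171.500000
Legal  37.666667     132         169.666667
Then the value at row 'Eng', column 'bonus_plus_salary': 171.5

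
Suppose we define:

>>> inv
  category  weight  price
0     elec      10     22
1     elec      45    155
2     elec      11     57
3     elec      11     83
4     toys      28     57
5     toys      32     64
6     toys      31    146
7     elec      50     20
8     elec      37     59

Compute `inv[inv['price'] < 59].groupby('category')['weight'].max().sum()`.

filter rows where price < 59:
  category  weight  price
0     elec      10     22
2     elec      11     57
4     toys      28     57
7     elec      50     20
group by category, max of weight:
category
elec    50
toys    28
Name: weight, dtype: int64
The sum of the resulting series is 78.

78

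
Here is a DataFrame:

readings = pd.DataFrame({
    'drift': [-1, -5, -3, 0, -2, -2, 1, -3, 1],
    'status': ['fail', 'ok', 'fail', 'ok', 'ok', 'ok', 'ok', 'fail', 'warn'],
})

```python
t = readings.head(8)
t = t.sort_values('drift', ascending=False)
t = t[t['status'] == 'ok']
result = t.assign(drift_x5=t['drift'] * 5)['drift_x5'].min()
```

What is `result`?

take first 8 rows:
   drift status
0     -1   fail
1     -5     ok
2     -3   fail
3      0     ok
4     -2     ok
5     -2     ok
6      1     ok
7     -3   fail
sort by drift descending:
   drift status
6      1     ok
3      0     ok
0     -1   fail
4     -2     ok
5     -2     ok
2     -3   fail
7     -3   fail
1     -5     ok
filter rows where status == 'ok':
   drift status
6      1     ok
3      0     ok
4     -2     ok
5     -2     ok
1     -5     ok
add column drift_x5 = t['drift'] * 5:
   drift status  drift_x5
6      1     ok         5
3      0     ok         0
4     -2     ok       -10
5     -2     ok       -10
1     -5     ok       -25
Hence -25.

-25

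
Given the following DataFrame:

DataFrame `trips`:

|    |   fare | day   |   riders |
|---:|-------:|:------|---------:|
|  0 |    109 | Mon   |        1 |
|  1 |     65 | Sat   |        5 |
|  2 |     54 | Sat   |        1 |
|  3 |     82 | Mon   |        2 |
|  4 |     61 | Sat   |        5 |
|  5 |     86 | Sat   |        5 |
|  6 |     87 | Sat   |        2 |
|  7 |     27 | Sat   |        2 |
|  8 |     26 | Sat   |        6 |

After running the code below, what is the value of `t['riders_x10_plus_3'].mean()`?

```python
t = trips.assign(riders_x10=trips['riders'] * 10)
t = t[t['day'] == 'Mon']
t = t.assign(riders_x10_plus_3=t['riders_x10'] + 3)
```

add column riders_x10 = trips['riders'] * 10:
   fare  day  riders  riders_x10
0   109  Mon       1          10
1    65  Sat       5          50
2    54  Sat       1          10
3    82  Mon       2          20
4    61  Sat       5          50
5    86  Sat       5          50
6    87  Sat       2          20
7    27  Sat       2          20
8    26  Sat       6          60
filter rows where day == 'Mon':
   fare  day  riders  riders_x10
0   109  Mon       1          10
3    82  Mon       2          20
add column riders_x10_plus_3 = t['riders_x10'] + 3:
   fare  day  riders  riders_x10  riders_x10_plus_3
0   109  Mon       1          10                 13
3    82  Mon       2          20                 23
Finally, mean of column 'riders_x10_plus_3' = 18.0.

18.0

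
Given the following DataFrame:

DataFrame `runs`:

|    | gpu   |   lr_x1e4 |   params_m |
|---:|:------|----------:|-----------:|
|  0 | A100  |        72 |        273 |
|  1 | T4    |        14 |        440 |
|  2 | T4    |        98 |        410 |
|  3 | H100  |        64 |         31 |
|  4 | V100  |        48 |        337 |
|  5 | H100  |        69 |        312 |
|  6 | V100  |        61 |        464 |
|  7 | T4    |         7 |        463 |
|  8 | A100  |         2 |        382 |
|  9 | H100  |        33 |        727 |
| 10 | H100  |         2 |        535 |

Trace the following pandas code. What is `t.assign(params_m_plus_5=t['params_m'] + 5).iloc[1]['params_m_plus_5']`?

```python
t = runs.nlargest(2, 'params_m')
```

take 2 rows with largest params_m:
     gpu  lr_x1e4  params_m
9   H100       33       727
10  H100        2       535
add column params_m_plus_5 = t['params_m'] + 5:
     gpu  lr_x1e4  params_m  params_m_plus_5
9   H100       33       727              732
10  H100        2       535              540

540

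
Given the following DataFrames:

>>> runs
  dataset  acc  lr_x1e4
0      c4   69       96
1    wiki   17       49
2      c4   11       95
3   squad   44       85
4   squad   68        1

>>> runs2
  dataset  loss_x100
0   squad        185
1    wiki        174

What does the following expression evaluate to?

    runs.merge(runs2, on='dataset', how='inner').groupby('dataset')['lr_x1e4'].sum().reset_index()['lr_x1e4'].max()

86

merge on 'dataset' (how='inner') → 3 rows:
  dataset  acc  lr_x1e4  loss_x100
0    wiki   17       49        174
1   squad   44       85        185
2   squad   68        1        185
group by dataset, sum of lr_x1e4:
dataset
squad    86
wiki     49
Name: lr_x1e4, dtype: int64
reset_index():
  dataset  lr_x1e4
0   squad       86
1    wiki       49
Taking the max of column 'lr_x1e4' gives 86.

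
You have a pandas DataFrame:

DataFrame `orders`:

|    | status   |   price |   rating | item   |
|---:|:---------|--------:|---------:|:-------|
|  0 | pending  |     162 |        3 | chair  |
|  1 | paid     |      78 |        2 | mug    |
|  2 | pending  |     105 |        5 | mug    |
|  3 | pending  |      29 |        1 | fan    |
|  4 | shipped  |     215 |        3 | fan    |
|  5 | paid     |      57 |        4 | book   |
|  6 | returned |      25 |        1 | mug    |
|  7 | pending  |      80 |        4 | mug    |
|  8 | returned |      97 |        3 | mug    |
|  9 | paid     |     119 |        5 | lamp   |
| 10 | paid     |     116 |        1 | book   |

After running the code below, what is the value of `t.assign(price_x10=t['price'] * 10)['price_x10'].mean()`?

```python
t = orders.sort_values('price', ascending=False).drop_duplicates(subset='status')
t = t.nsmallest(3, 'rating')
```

sort by price descending:
      status  price  rating   item
4    shipped    215       3    fan
0    pending    162       3  chair
9       paid    119       5   lamp
10      paid    116       1   book
2    pending    105       5    mug
8   returned     97       3    mug
7    pending     80       4    mug
1       paid     78       2    mug
5       paid     57       4   book
3    pending     29       1    fan
6   returned     25       1    mug
drop duplicate status (keep=first):
     status  price  rating   item
4   shipped    215       3    fan
0   pending    162       3  chair
9      paid    119       5   lamp
8  returned     97       3    mug
take 3 rows with smallest rating:
     status  price  rating   item
4   shipped    215       3    fan
0   pending    162       3  chair
8  returned     97       3    mug
add column price_x10 = t['price'] * 10:
     status  price  rating   item  price_x10
4   shipped    215       3    fan       2150
0   pending    162       3  chair       1620
8  returned     97       3    mug        970
Finally, mean of column 'price_x10' = 1580.0.

1580.0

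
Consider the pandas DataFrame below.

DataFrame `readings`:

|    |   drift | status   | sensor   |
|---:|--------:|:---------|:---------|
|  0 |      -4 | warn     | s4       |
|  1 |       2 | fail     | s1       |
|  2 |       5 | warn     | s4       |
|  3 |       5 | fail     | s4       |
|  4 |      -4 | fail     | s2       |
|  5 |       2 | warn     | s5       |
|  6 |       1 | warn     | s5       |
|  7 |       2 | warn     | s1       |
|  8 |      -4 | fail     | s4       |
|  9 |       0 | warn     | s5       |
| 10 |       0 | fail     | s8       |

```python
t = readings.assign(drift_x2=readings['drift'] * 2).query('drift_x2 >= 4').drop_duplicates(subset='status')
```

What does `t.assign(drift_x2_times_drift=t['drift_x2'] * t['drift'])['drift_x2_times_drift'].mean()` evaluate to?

add column drift_x2 = readings['drift'] * 2:
    drift status sensor  drift_x2
0      -4   warn     s4        -8
1       2   fail     s1         4
2       5   warn     s4        10
3       5   fail     s4        10
4      -4   fail     s2        -8
5       2   warn     s5         4
6       1   warn     s5         2
7       2   warn     s1         4
8      -4   fail     s4        -8
9       0   warn     s5         0
10      0   fail     s8         0
filter rows where drift_x2 >= 4:
   drift status sensor  drift_x2
1      2   fail     s1         4
2      5   warn     s4        10
3      5   fail     s4        10
5      2   warn     s5         4
7      2   warn     s1         4
drop duplicate status (keep=first):
   drift status sensor  drift_x2
1      2   fail     s1         4
2      5   warn     s4        10
add column drift_x2_times_drift = t['drift_x2'] * t['drift']:
   drift status sensor  drift_x2  drift_x2_times_drift
1      2   fail     s1         4                     8
2      5   warn     s4        10                    50

29.0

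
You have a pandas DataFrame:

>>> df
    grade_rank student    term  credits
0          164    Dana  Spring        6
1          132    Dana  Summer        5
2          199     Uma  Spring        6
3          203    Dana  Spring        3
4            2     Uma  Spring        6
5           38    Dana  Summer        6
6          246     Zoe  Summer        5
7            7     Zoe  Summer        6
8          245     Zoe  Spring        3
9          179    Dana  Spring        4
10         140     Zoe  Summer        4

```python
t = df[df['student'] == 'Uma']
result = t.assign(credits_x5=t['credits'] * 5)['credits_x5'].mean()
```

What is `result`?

filter rows where student == 'Uma':
   grade_rank student    term  credits
2         199     Uma  Spring        6
4           2     Uma  Spring        6
add column credits_x5 = t['credits'] * 5:
   grade_rank student    term  credits  credits_x5
2         199     Uma  Spring        6          30
4           2     Uma  Spring        6          30
So mean() = 30.0.

30.0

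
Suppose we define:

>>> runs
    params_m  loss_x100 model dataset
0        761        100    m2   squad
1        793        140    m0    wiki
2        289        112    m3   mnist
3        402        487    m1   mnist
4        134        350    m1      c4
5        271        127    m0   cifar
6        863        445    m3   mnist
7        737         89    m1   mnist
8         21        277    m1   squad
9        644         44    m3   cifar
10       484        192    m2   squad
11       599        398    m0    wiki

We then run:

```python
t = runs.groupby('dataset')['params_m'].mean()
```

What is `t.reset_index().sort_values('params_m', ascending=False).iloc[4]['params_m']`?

134.0

group by dataset, mean of params_m:
dataset
c4       134.00
cifar    457.50
mnist    572.75
squad    422.00
wiki     696.00
Name: params_m, dtype: float64
reset_index():
  dataset  params_m
0      c4    134.00
1   cifar    457.50
2   mnist    572.75
3   squad    422.00
4    wiki    696.00
sort by params_m descending:
  dataset  params_m
4    wiki    696.00
2   mnist    572.75
1   cifar    457.50
3   squad    422.00
0      c4    134.00
Taking the value at position 4, column 'params_m' gives 134.0.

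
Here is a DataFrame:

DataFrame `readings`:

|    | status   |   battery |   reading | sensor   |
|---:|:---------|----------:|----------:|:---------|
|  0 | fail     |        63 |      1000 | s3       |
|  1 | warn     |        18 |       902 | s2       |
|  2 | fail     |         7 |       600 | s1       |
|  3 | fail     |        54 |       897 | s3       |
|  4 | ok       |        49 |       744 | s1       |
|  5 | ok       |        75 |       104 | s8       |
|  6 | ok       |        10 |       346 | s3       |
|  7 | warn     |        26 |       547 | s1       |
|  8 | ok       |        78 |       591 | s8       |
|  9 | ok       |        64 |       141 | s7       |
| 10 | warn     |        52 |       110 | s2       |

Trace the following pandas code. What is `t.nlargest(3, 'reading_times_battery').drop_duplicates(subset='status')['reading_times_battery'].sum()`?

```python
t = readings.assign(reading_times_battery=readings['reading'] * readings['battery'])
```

add column reading_times_battery = readings['reading'] * readings['battery']:
   status  battery  reading sensor  reading_times_battery
0    fail       63     1000     s3                  63000
1    warn       18      902     s2                  16236
2    fail        7      600     s1                   4200
3    fail       54      897     s3                  48438
4      ok       49      744     s1                  36456
5      ok       75      104     s8                   7800
6      ok       10      346     s3                   3460
7    warn       26      547     s1                  14222
8      ok       78      591     s8                  46098
9      ok       64      141     s7                   9024
10   warn       52      110     s2                   5720
take 3 rows with largest reading_times_battery:
  status  battery  reading sensor  reading_times_battery
0   fail       63     1000     s3                  63000
3   fail       54      897     s3                  48438
8     ok       78      591     s8                  46098
drop duplicate status (keep=first):
  status  battery  reading sensor  reading_times_battery
0   fail       63     1000     s3                  63000
8     ok       78      591     s8                  46098
Then the sum of column 'reading_times_battery': 109098

109098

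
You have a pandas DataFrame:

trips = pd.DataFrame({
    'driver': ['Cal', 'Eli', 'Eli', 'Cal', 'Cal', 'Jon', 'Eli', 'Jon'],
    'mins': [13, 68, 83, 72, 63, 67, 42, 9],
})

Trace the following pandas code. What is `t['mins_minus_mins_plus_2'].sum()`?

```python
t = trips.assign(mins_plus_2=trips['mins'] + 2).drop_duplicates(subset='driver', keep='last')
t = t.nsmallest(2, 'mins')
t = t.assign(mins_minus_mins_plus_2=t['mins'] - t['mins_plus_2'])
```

-4

add column mins_plus_2 = trips['mins'] + 2:
  driver  mins  mins_plus_2
0    Cal    13           15
1    Eli    68           70
2    Eli    83           85
3    Cal    72           74
4    Cal    63           65
5    Jon    67           69
6    Eli    42           44
7    Jon     9           11
drop duplicate driver (keep=last):
  driver  mins  mins_plus_2
4    Cal    63           65
6    Eli    42           44
7    Jon     9           11
take 2 rows with smallest mins:
  driver  mins  mins_plus_2
7    Jon     9           11
6    Eli    42           44
add column mins_minus_mins_plus_2 = t['mins'] - t['mins_plus_2']:
  driver  mins  mins_plus_2  mins_minus_mins_plus_2
7    Jon     9           11                      -2
6    Eli    42           44                      -2
Reading off the sum of column 'mins_minus_mins_plus_2', we get -4.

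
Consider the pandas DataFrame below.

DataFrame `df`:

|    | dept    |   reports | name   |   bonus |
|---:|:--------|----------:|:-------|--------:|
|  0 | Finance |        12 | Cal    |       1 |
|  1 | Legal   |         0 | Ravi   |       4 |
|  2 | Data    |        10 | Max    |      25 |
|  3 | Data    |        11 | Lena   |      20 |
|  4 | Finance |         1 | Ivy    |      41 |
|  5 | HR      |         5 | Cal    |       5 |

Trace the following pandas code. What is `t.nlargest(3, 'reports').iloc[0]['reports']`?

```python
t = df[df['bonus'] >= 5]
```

11

filter rows where bonus >= 5:
      dept  reports  name  bonus
2     Data       10   Max     25
3     Data       11  Lena     20
4  Finance        1   Ivy     41
5       HR        5   Cal      5
take 3 rows with largest reports:
   dept  reports  name  bonus
3  Data       11  Lena     20
2  Data       10   Max     25
5    HR        5   Cal      5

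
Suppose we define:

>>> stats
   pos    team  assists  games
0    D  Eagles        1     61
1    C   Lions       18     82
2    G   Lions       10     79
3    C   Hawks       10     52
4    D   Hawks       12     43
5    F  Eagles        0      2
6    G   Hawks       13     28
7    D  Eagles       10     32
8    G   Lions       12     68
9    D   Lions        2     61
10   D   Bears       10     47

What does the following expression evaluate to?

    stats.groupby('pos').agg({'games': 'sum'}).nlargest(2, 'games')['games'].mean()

group by pos, sum of games:
     games
pos       
C      134
D      244
F        2
G      175
take 2 rows with largest games:
     games
pos       
D      244
G      175
So mean() = 209.5.

209.5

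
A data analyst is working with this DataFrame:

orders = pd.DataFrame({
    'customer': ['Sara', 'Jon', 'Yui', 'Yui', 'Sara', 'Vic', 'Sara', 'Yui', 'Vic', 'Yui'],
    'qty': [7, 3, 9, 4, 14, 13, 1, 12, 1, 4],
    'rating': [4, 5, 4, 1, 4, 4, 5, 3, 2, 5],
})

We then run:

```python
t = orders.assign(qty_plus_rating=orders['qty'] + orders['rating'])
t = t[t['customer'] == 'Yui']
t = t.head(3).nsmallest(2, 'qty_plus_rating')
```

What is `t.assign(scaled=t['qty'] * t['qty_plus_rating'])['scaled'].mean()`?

68.5

add column qty_plus_rating = orders['qty'] + orders['rating']:
  customer  qty  rating  qty_plus_rating
0     Sara    7       4               11
1      Jon    3       5                8
2      Yui    9       4               13
3      Yui    4       1                5
4     Sara   14       4               18
5      Vic   13       4               17
6     Sara    1       5                6
7      Yui   12       3               15
8      Vic    1       2                3
9      Yui    4       5                9
filter rows where customer == 'Yui':
  customer  qty  rating  qty_plus_rating
2      Yui    9       4               13
3      Yui    4       1                5
7      Yui   12       3               15
9      Yui    4       5                9
take first 3 rows:
  customer  qty  rating  qty_plus_rating
2      Yui    9       4               13
3      Yui    4       1                5
7      Yui   12       3               15
take 2 rows with smallest qty_plus_rating:
  customer  qty  rating  qty_plus_rating
3      Yui    4       1                5
2      Yui    9       4               13
add column scaled = t['qty'] * t['qty_plus_rating']:
  customer  qty  rating  qty_plus_rating  scaled
3      Yui    4       1                5      20
2      Yui    9       4               13     117
mean of column 'scaled' → 68.5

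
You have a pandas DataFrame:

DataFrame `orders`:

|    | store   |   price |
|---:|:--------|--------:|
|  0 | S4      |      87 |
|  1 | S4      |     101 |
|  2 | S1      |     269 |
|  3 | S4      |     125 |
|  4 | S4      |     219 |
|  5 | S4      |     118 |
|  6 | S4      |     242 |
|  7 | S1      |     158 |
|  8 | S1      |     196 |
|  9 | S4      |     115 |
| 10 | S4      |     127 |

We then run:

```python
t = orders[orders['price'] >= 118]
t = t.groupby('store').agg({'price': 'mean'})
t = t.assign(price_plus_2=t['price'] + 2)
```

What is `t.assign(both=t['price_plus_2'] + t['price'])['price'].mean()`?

filter rows where price >= 118:
   store  price
2     S1    269
3     S4    125
4     S4    219
5     S4    118
6     S4    242
7     S1    158
8     S1    196
10    S4    127
group by store, mean of price:
            price
store            
S1     207.666667
S4     166.200000
add column price_plus_2 = t['price'] + 2:
            price  price_plus_2
store                          
S1     207.666667    209.666667
S4     166.200000    168.200000
add column both = t['price_plus_2'] + t['price']:
            price  price_plus_2        both
store                                      
S1     207.666667    209.666667  417.333333
S4     166.200000    168.200000  334.400000
Reading off the mean of column 'price', we get 186.933333333.

186.933333333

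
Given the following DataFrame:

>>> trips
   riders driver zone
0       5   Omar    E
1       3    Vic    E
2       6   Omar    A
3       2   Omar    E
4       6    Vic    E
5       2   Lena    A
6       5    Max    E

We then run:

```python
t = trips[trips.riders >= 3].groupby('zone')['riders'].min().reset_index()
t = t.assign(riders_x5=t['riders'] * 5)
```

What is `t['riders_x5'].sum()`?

45

filter rows where riders >= 3:
   riders driver zone
0       5   Omar    E
1       3    Vic    E
2       6   Omar    A
4       6    Vic    E
6       5    Max    E
group by zone, min of riders:
zone
A    6
E    3
Name: riders, dtype: int64
reset_index():
  zone  riders
0    A       6
1    E       3
add column riders_x5 = t['riders'] * 5:
  zone  riders  riders_x5
0    A       6         30
1    E       3         15
So sum() = 45.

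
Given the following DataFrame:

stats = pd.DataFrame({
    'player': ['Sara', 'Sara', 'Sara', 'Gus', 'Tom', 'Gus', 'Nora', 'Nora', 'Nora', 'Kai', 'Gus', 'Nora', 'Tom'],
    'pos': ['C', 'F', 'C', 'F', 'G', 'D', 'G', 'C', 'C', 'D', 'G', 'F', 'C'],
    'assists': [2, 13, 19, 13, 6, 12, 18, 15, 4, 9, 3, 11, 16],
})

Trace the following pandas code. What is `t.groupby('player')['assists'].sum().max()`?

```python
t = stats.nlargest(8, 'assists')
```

44

take 8 rows with largest assists:
   player pos  assists
2    Sara   C       19
6    Nora   G       18
12    Tom   C       16
7    Nora   C       15
1    Sara   F       13
3     Gus   F       13
5     Gus   D       12
11   Nora   F       11
group by player, sum of assists:
player
Gus     25
Nora    44
Sara    32
Tom     16
Name: assists, dtype: int64
max of the resulting series → 44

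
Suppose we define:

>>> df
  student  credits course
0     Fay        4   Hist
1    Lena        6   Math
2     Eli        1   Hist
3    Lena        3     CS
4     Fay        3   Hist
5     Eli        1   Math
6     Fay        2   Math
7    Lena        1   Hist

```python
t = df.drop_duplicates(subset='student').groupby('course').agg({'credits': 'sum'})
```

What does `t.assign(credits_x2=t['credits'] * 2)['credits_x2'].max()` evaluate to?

drop duplicate student (keep=first):
  student  credits course
0     Fay        4   Hist
1    Lena        6   Math
2     Eli        1   Hist
group by course, sum of credits:
        credits
course         
Hist          5
Math          6
add column credits_x2 = t['credits'] * 2:
        credits  credits_x2
course                     
Hist          5          10
Math          6          12

12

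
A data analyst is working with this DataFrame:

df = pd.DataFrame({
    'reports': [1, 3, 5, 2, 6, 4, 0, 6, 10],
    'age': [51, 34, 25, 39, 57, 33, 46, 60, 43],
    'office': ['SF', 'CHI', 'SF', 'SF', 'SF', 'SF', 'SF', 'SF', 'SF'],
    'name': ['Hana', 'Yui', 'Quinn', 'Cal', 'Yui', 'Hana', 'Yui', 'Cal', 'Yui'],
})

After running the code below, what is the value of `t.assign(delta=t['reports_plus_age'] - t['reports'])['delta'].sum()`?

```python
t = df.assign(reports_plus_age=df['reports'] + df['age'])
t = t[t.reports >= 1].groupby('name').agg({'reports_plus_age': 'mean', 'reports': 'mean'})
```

161.166666667

add column reports_plus_age = df['reports'] + df['age']:
   reports  age office   name  reports_plus_age
0        1   51     SF   Hana                52
1        3   34    CHI    Yui                37
2        5   25     SF  Quinn                30
3        2   39     SF    Cal                41
4        6   57     SF    Yui                63
5        4   33     SF   Hana                37
6        0   46     SF    Yui                46
7        6   60     SF    Cal                66
8       10   43     SF    Yui                53
filter rows where reports >= 1:
   reports  age office   name  reports_plus_age
0        1   51     SF   Hana                52
1        3   34    CHI    Yui                37
2        5   25     SF  Quinn                30
3        2   39     SF    Cal                41
4        6   57     SF    Yui                63
5        4   33     SF   Hana                37
7        6   60     SF    Cal                66
8       10   43     SF    Yui                53
group by name: mean(reports_plus_age), mean(reports):
       reports_plus_age   reports
name                             
Cal                53.5  4.000000
Hana               44.5  2.500000
Quinn              30.0  5.000000
Yui                51.0  6.333333
add column delta = t['reports_plus_age'] - t['reports']:
       reports_plus_age   reports      delta
name                                        
Cal                53.5  4.000000  49.500000
Hana               44.5  2.500000  42.000000
Quinn              30.0  5.000000  25.000000
Yui                51.0  6.333333  44.666667
Taking the sum of column 'delta' gives 161.166666667.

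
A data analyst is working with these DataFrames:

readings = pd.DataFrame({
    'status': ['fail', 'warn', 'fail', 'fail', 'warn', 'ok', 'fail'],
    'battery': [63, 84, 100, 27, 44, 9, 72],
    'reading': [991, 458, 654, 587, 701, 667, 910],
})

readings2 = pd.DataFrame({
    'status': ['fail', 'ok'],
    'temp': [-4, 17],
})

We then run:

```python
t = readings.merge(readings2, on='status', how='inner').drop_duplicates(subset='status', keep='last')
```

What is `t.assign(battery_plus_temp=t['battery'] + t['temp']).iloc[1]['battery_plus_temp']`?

68

merge on 'status' (how='inner') → 5 rows:
  status  battery  reading  temp
0   fail       63      991    -4
1   fail      100      654    -4
2   fail       27      587    -4
3     ok        9      667    17
4   fail       72      910    -4
drop duplicate status (keep=last):
  status  battery  reading  temp
3     ok        9      667    17
4   fail       72      910    -4
add column battery_plus_temp = t['battery'] + t['temp']:
  status  battery  reading  temp  battery_plus_temp
3     ok        9      667    17                 26
4   fail       72      910    -4                 68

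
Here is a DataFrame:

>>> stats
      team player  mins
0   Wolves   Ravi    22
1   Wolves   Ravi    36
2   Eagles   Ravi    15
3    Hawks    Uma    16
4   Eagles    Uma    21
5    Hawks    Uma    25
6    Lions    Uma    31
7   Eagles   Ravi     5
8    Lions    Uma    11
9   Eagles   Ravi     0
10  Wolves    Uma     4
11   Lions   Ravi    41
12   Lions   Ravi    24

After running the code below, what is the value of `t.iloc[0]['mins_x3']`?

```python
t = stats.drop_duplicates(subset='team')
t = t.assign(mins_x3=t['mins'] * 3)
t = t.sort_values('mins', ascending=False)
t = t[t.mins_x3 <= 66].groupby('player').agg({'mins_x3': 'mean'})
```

drop duplicate team (keep=first):
     team player  mins
0  Wolves   Ravi    22
2  Eagles   Ravi    15
3   Hawks    Uma    16
6   Lions    Uma    31
add column mins_x3 = t['mins'] * 3:
     team player  mins  mins_x3
0  Wolves   Ravi    22       66
2  Eagles   Ravi    15       45
3   Hawks    Uma    16       48
6   Lions    Uma    31       93
sort by mins descending:
     team player  mins  mins_x3
6   Lions    Uma    31       93
0  Wolves   Ravi    22       66
3   Hawks    Uma    16       48
2  Eagles   Ravi    15       45
filter rows where mins_x3 <= 66:
     team player  mins  mins_x3
0  Wolves   Ravi    22       66
3   Hawks    Uma    16       48
2  Eagles   Ravi    15       45
group by player, mean of mins_x3:
        mins_x3
player         
Ravi       55.5
Uma        48.0

55.5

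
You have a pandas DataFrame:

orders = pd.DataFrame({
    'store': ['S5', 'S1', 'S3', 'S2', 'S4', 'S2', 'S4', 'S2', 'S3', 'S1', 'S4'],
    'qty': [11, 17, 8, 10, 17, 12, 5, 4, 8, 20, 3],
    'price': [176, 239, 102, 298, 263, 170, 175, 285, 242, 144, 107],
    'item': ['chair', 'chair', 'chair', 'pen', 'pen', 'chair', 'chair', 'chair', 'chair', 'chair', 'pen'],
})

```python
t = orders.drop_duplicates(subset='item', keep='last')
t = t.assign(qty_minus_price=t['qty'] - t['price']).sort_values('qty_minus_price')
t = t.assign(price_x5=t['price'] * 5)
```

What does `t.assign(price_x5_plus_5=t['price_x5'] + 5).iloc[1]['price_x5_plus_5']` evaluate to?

540

drop duplicate item (keep=last):
   store  qty  price   item
9     S1   20    144  chair
10    S4    3    107    pen
add column qty_minus_price = t['qty'] - t['price']:
   store  qty  price   item  qty_minus_price
9     S1   20    144  chair             -124
10    S4    3    107    pen             -104
sort by qty_minus_price:
   store  qty  price   item  qty_minus_price
9     S1   20    144  chair             -124
10    S4    3    107    pen             -104
add column price_x5 = t['price'] * 5:
   store  qty  price   item  qty_minus_price  price_x5
9     S1   20    144  chair             -124       720
10    S4    3    107    pen             -104       535
add column price_x5_plus_5 = t['price_x5'] + 5:
   store  qty  price   item  qty_minus_price  price_x5  price_x5_plus_5
9     S1   20    144  chair             -124       720              725
10    S4    3    107    pen             -104       535              540
Finally, value at position 1, column 'price_x5_plus_5' = 540.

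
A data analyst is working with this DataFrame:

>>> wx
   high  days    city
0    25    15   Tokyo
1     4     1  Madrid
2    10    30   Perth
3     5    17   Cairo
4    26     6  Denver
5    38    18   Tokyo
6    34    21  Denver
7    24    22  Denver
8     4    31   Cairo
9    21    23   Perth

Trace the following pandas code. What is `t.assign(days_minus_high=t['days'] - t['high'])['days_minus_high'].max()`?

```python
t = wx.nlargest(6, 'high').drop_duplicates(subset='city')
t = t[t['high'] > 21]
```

-13

take 6 rows with largest high:
   high  days    city
5    38    18   Tokyo
6    34    21  Denver
4    26     6  Denver
0    25    15   Tokyo
7    24    22  Denver
9    21    23   Perth
drop duplicate city (keep=first):
   high  days    city
5    38    18   Tokyo
6    34    21  Denver
9    21    23   Perth
filter rows where high > 21:
   high  days    city
5    38    18   Tokyo
6    34    21  Denver
add column days_minus_high = t['days'] - t['high']:
   high  days    city  days_minus_high
5    38    18   Tokyo              -20
6    34    21  Denver              -13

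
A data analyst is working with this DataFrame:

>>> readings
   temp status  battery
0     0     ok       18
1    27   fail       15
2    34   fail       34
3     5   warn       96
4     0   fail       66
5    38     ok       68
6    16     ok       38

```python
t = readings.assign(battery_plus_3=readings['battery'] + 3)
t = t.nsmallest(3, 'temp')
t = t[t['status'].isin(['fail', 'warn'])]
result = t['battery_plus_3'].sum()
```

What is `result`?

add column battery_plus_3 = readings['battery'] + 3:
   temp status  battery  battery_plus_3
0     0     ok       18              21
1    27   fail       15              18
2    34   fail       34              37
3     5   warn       96              99
4     0   fail       66              69
5    38     ok       68              71
6    16     ok       38              41
take 3 rows with smallest temp:
   temp status  battery  battery_plus_3
0     0     ok       18              21
4     0   fail       66              69
3     5   warn       96              99
filter rows where status in ['fail', 'warn']:
   temp status  battery  battery_plus_3
4     0   fail       66              69
3     5   warn       96              99

168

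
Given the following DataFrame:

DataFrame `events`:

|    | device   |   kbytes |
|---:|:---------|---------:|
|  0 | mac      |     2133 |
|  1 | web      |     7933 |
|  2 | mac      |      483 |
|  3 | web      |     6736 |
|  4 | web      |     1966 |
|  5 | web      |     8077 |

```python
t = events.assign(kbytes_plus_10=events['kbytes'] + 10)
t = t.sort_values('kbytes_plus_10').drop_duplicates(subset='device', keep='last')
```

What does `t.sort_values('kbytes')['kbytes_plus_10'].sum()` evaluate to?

add column kbytes_plus_10 = events['kbytes'] + 10:
  device  kbytes  kbytes_plus_10
0    mac    2133            2143
1    web    7933            7943
2    mac     483             493
3    web    6736            6746
4    web    1966            1976
5    web    8077            8087
sort by kbytes_plus_10:
  device  kbytes  kbytes_plus_10
2    mac     483             493
4    web    1966            1976
0    mac    2133            2143
3    web    6736            6746
1    web    7933            7943
5    web    8077            8087
drop duplicate device (keep=last):
  device  kbytes  kbytes_plus_10
0    mac    2133            2143
5    web    8077            8087
sort by kbytes:
  device  kbytes  kbytes_plus_10
0    mac    2133            2143
5    web    8077            8087
The sum of column 'kbytes_plus_10' is 10230.

10230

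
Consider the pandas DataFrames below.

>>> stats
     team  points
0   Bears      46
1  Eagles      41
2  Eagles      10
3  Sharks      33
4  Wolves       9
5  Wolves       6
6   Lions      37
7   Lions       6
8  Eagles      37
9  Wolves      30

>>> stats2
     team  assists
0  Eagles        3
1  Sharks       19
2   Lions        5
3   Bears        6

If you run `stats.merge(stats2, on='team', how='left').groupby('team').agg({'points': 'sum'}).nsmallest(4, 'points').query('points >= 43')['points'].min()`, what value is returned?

43

merge on 'team' (how='left') → 10 rows:
     team  points  assists
0   Bears      46      6.0
1  Eagles      41      3.0
2  Eagles      10      3.0
3  Sharks      33     19.0
4  Wolves       9      NaN
5  Wolves       6      NaN
6   Lions      37      5.0
7   Lions       6      5.0
8  Eagles      37      3.0
9  Wolves      30      NaN
group by team, sum of points:
        points
team          
Bears       46
Eagles      88
Lions       43
Sharks      33
Wolves      45
take 4 rows with smallest points:
        points
team          
Sharks      33
Lions       43
Wolves      45
Bears       46
filter rows where points >= 43:
        points
team          
Lions       43
Wolves      45
Bears       46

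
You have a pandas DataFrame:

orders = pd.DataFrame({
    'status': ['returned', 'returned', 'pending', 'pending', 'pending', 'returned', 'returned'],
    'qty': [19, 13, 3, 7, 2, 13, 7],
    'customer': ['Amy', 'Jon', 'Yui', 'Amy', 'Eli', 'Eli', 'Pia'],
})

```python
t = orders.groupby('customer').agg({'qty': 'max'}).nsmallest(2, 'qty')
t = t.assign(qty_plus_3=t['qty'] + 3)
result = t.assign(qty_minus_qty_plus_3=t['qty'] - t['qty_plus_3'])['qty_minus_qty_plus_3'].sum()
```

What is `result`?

group by customer, max of qty:
          qty
customer     
Amy        19
Eli        13
Jon        13
Pia         7
Yui         3
take 2 rows with smallest qty:
          qty
customer     
Yui         3
Pia         7
add column qty_plus_3 = t['qty'] + 3:
          qty  qty_plus_3
customer                 
Yui         3           6
Pia         7          10
add column qty_minus_qty_plus_3 = t['qty'] - t['qty_plus_3']:
          qty  qty_plus_3  qty_minus_qty_plus_3
customer                                       
Yui         3           6                    -3
Pia         7          10                    -3

-6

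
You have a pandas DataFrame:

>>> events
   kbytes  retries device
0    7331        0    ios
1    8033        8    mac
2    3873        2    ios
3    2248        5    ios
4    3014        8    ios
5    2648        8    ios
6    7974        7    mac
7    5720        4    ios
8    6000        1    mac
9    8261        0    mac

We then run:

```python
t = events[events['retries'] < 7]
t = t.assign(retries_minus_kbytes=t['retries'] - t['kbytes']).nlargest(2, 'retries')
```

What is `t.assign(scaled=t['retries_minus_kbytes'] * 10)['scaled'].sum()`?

filter rows where retries < 7:
   kbytes  retries device
0    7331        0    ios
2    3873        2    ios
3    2248        5    ios
7    5720        4    ios
8    6000        1    mac
9    8261        0    mac
add column retries_minus_kbytes = t['retries'] - t['kbytes']:
   kbytes  retries device  retries_minus_kbytes
0    7331        0    ios                 -7331
2    3873        2    ios                 -3871
3    2248        5    ios                 -2243
7    5720        4    ios                 -5716
8    6000        1    mac                 -5999
9    8261        0    mac                 -8261
take 2 rows with largest retries:
   kbytes  retries device  retries_minus_kbytes
3    2248        5    ios                 -2243
7    5720        4    ios                 -5716
add column scaled = t['retries_minus_kbytes'] * 10:
   kbytes  retries device  retries_minus_kbytes  scaled
3    2248        5    ios                 -2243  -22430
7    5720        4    ios                 -5716  -57160
So sum() = -79590.

-79590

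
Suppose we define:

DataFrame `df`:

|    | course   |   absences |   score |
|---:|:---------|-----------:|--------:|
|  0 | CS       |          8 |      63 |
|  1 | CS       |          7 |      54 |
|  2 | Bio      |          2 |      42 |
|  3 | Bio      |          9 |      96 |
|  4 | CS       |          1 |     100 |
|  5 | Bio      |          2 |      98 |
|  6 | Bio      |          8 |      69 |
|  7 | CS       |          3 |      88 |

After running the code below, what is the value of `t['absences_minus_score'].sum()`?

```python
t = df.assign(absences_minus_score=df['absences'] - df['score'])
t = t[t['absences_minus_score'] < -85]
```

add column absences_minus_score = df['absences'] - df['score']:
  course  absences  score  absences_minus_score
0     CS         8     63                   -55
1     CS         7     54                   -47
2    Bio         2     42                   -40
3    Bio         9     96                   -87
4     CS         1    100                   -99
5    Bio         2     98                   -96
6    Bio         8     69                   -61
7     CS         3     88                   -85
filter rows where absences_minus_score < -85:
  course  absences  score  absences_minus_score
3    Bio         9     96                   -87
4     CS         1    100                   -99
5    Bio         2     98                   -96
Hence -282.

-282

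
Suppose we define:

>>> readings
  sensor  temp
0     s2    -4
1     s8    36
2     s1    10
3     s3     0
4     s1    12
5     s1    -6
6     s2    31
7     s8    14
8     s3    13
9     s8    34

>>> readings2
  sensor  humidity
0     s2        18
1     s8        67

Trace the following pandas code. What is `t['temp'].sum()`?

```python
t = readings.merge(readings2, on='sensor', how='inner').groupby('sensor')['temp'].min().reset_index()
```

10

merge on 'sensor' (how='inner') → 5 rows:
  sensor  temp  humidity
0     s2    -4        18
1     s8    36        67
2     s2    31        18
3     s8    14        67
4     s8    34        67
group by sensor, min of temp:
sensor
s2    -4
s8    14
Name: temp, dtype: int64
reset_index():
  sensor  temp
0     s2    -4
1     s8    14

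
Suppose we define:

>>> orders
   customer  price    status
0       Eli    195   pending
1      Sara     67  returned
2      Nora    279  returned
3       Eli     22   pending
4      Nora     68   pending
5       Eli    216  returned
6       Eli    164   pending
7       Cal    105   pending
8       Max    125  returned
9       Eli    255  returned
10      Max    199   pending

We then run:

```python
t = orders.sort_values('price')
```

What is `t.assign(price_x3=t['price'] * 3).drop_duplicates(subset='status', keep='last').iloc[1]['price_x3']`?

sort by price:
   customer  price    status
3       Eli     22   pending
1      Sara     67  returned
4      Nora     68   pending
7       Cal    105   pending
8       Max    125  returned
6       Eli    164   pending
0       Eli    195   pending
10      Max    199   pending
5       Eli    216  returned
9       Eli    255  returned
2      Nora    279  returned
add column price_x3 = t['price'] * 3:
   customer  price    status  price_x3
3       Eli     22   pending        66
1      Sara     67  returned       201
4      Nora     68   pending       204
7       Cal    105   pending       315
8       Max    125  returned       375
6       Eli    164   pending       492
0       Eli    195   pending       585
10      Max    199   pending       597
5       Eli    216  returned       648
9       Eli    255  returned       765
2      Nora    279  returned       837
drop duplicate status (keep=last):
   customer  price    status  price_x3
10      Max    199   pending       597
2      Nora    279  returned       837
So iloc[1]['price_x3'] = 837.

837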